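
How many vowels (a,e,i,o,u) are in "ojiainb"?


Input: ojiainb
Checking each character:
  'o' at position 0: vowel (running total: 1)
  'j' at position 1: consonant
  'i' at position 2: vowel (running total: 2)
  'a' at position 3: vowel (running total: 3)
  'i' at position 4: vowel (running total: 4)
  'n' at position 5: consonant
  'b' at position 6: consonant
Total vowels: 4

4


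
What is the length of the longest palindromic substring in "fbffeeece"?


Input: "fbffeeece"
Checking substrings for palindromes:
  [0:3] "fbf" (len 3) => palindrome
  [4:7] "eee" (len 3) => palindrome
  [6:9] "ece" (len 3) => palindrome
  [2:4] "ff" (len 2) => palindrome
  [4:6] "ee" (len 2) => palindrome
  [5:7] "ee" (len 2) => palindrome
Longest palindromic substring: "fbf" with length 3

3


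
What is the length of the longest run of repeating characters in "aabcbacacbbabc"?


Input: "aabcbacacbbabc"
Scanning for longest run:
  Position 1 ('a'): continues run of 'a', length=2
  Position 2 ('b'): new char, reset run to 1
  Position 3 ('c'): new char, reset run to 1
  Position 4 ('b'): new char, reset run to 1
  Position 5 ('a'): new char, reset run to 1
  Position 6 ('c'): new char, reset run to 1
  Position 7 ('a'): new char, reset run to 1
  Position 8 ('c'): new char, reset run to 1
  Position 9 ('b'): new char, reset run to 1
  Position 10 ('b'): continues run of 'b', length=2
  Position 11 ('a'): new char, reset run to 1
  Position 12 ('b'): new char, reset run to 1
  Position 13 ('c'): new char, reset run to 1
Longest run: 'a' with length 2

2


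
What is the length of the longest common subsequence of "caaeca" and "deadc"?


LCS of "caaeca" and "deadc"
DP table:
           d    e    a    d    c
      0    0    0    0    0    0
  c   0    0    0    0    0    1
  a   0    0    0    1    1    1
  a   0    0    0    1    1    1
  e   0    0    1    1    1    1
  c   0    0    1    1    1    2
  a   0    0    1    2    2    2
LCS length = dp[6][5] = 2

2


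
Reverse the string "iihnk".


Input: iihnk
Reading characters right to left:
  Position 4: 'k'
  Position 3: 'n'
  Position 2: 'h'
  Position 1: 'i'
  Position 0: 'i'
Reversed: knhii

knhii


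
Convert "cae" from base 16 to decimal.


Input: "cae" in base 16
Positional expansion:
  Digit 'c' (value 12) x 16^2 = 3072
  Digit 'a' (value 10) x 16^1 = 160
  Digit 'e' (value 14) x 16^0 = 14
Sum = 3246

3246


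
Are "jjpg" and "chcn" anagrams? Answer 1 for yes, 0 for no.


Strings: "jjpg", "chcn"
Sorted first:  gjjp
Sorted second: cchn
Differ at position 0: 'g' vs 'c' => not anagrams

0


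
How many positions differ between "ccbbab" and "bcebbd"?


Comparing "ccbbab" and "bcebbd" position by position:
  Position 0: 'c' vs 'b' => DIFFER
  Position 1: 'c' vs 'c' => same
  Position 2: 'b' vs 'e' => DIFFER
  Position 3: 'b' vs 'b' => same
  Position 4: 'a' vs 'b' => DIFFER
  Position 5: 'b' vs 'd' => DIFFER
Positions that differ: 4

4


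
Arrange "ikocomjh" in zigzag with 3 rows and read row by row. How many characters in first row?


Zigzag "ikocomjh" into 3 rows:
Placing characters:
  'i' => row 0
  'k' => row 1
  'o' => row 2
  'c' => row 1
  'o' => row 0
  'm' => row 1
  'j' => row 2
  'h' => row 1
Rows:
  Row 0: "io"
  Row 1: "kcmh"
  Row 2: "oj"
First row length: 2

2


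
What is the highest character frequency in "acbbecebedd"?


Input: acbbecebedd
Character counts:
  'a': 1
  'b': 3
  'c': 2
  'd': 2
  'e': 3
Maximum frequency: 3

3


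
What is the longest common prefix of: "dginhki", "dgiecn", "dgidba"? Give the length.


Words: dginhki, dgiecn, dgidba
  Position 0: all 'd' => match
  Position 1: all 'g' => match
  Position 2: all 'i' => match
  Position 3: ('n', 'e', 'd') => mismatch, stop
LCP = "dgi" (length 3)

3


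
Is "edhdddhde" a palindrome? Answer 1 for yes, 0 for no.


Input: edhdddhde
Reversed: edhdddhde
  Compare pos 0 ('e') with pos 8 ('e'): match
  Compare pos 1 ('d') with pos 7 ('d'): match
  Compare pos 2 ('h') with pos 6 ('h'): match
  Compare pos 3 ('d') with pos 5 ('d'): match
Result: palindrome

1


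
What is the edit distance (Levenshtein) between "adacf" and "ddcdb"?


Computing edit distance: "adacf" -> "ddcdb"
DP table:
           d    d    c    d    b
      0    1    2    3    4    5
  a   1    1    2    3    4    5
  d   2    1    1    2    3    4
  a   3    2    2    2    3    4
  c   4    3    3    2    3    4
  f   5    4    4    3    3    4
Edit distance = dp[5][5] = 4

4


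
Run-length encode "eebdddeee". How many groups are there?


Input: eebdddeee
Scanning for consecutive runs:
  Group 1: 'e' x 2 (positions 0-1)
  Group 2: 'b' x 1 (positions 2-2)
  Group 3: 'd' x 3 (positions 3-5)
  Group 4: 'e' x 3 (positions 6-8)
Total groups: 4

4


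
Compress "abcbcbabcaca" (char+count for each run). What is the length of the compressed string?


Input: abcbcbabcaca
Runs:
  'a' x 1 => "a1"
  'b' x 1 => "b1"
  'c' x 1 => "c1"
  'b' x 1 => "b1"
  'c' x 1 => "c1"
  'b' x 1 => "b1"
  'a' x 1 => "a1"
  'b' x 1 => "b1"
  'c' x 1 => "c1"
  'a' x 1 => "a1"
  'c' x 1 => "c1"
  'a' x 1 => "a1"
Compressed: "a1b1c1b1c1b1a1b1c1a1c1a1"
Compressed length: 24

24


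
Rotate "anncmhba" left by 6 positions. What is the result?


Input: "anncmhba", rotate left by 6
First 6 characters: "anncmh"
Remaining characters: "ba"
Concatenate remaining + first: "ba" + "anncmh" = "baanncmh"

baanncmh


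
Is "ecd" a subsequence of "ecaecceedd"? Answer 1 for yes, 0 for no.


Check if "ecd" is a subsequence of "ecaecceedd"
Greedy scan:
  Position 0 ('e'): matches sub[0] = 'e'
  Position 1 ('c'): matches sub[1] = 'c'
  Position 2 ('a'): no match needed
  Position 3 ('e'): no match needed
  Position 4 ('c'): no match needed
  Position 5 ('c'): no match needed
  Position 6 ('e'): no match needed
  Position 7 ('e'): no match needed
  Position 8 ('d'): matches sub[2] = 'd'
  Position 9 ('d'): no match needed
All 3 characters matched => is a subsequence

1


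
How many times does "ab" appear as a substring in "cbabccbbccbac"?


Searching for "ab" in "cbabccbbccbac"
Scanning each position:
  Position 0: "cb" => no
  Position 1: "ba" => no
  Position 2: "ab" => MATCH
  Position 3: "bc" => no
  Position 4: "cc" => no
  Position 5: "cb" => no
  Position 6: "bb" => no
  Position 7: "bc" => no
  Position 8: "cc" => no
  Position 9: "cb" => no
  Position 10: "ba" => no
  Position 11: "ac" => no
Total occurrences: 1

1


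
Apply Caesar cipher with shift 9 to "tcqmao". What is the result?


Caesar cipher: shift "tcqmao" by 9
  't' (pos 19) + 9 = pos 2 = 'c'
  'c' (pos 2) + 9 = pos 11 = 'l'
  'q' (pos 16) + 9 = pos 25 = 'z'
  'm' (pos 12) + 9 = pos 21 = 'v'
  'a' (pos 0) + 9 = pos 9 = 'j'
  'o' (pos 14) + 9 = pos 23 = 'x'
Result: clzvjx

clzvjx


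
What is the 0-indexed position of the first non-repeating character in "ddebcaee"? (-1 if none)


Input: ddebcaee
Character frequencies:
  'a': 1
  'b': 1
  'c': 1
  'd': 2
  'e': 3
Scanning left to right for freq == 1:
  Position 0 ('d'): freq=2, skip
  Position 1 ('d'): freq=2, skip
  Position 2 ('e'): freq=3, skip
  Position 3 ('b'): unique! => answer = 3

3


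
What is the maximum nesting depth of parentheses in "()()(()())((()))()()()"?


Input: "()()(()())((()))()()()"
Tracking depth:
  Position 0 '(': depth becomes 1
  Position 1 ')': depth becomes 0
  Position 2 '(': depth becomes 1
  Position 3 ')': depth becomes 0
  Position 4 '(': depth becomes 1
  Position 5 '(': depth becomes 2
  Position 6 ')': depth becomes 1
  Position 7 '(': depth becomes 2
  Position 8 ')': depth becomes 1
  Position 9 ')': depth becomes 0
  Position 10 '(': depth becomes 1
  Position 11 '(': depth becomes 2
  Position 12 '(': depth becomes 3
  Position 13 ')': depth becomes 2
  Position 14 ')': depth becomes 1
  Position 15 ')': depth becomes 0
  Position 16 '(': depth becomes 1
  Position 17 ')': depth becomes 0
  Position 18 '(': depth becomes 1
  Position 19 ')': depth becomes 0
  Position 20 '(': depth becomes 1
  Position 21 ')': depth becomes 0
Maximum depth reached: 3

3


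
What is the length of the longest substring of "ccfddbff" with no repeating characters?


Input: "ccfddbff"
Sliding window (track last position of each char):
  Position 0 ('c'): window [0,0] length 1 -- new best
  Position 1 ('c'): repeat (last at 0), move window start to 1
  Position 1 ('c'): window [1,1] length 1
  Position 2 ('f'): window [1,2] length 2 -- new best
  Position 3 ('d'): window [1,3] length 3 -- new best
  Position 4 ('d'): repeat (last at 3), move window start to 4
  Position 4 ('d'): window [4,4] length 1
  Position 5 ('b'): window [4,5] length 2
  Position 6 ('f'): window [4,6] length 3
  Position 7 ('f'): repeat (last at 6), move window start to 7
  Position 7 ('f'): window [7,7] length 1
Longest substring with no repeats: "cfd" with length 3

3


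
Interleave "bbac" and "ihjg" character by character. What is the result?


Interleaving "bbac" and "ihjg":
  Position 0: 'b' from first, 'i' from second => "bi"
  Position 1: 'b' from first, 'h' from second => "bh"
  Position 2: 'a' from first, 'j' from second => "aj"
  Position 3: 'c' from first, 'g' from second => "cg"
Result: bibhajcg

bibhajcg


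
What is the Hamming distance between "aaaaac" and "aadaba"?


Comparing "aaaaac" and "aadaba" position by position:
  Position 0: 'a' vs 'a' => same
  Position 1: 'a' vs 'a' => same
  Position 2: 'a' vs 'd' => differ
  Position 3: 'a' vs 'a' => same
  Position 4: 'a' vs 'b' => differ
  Position 5: 'c' vs 'a' => differ
Total differences (Hamming distance): 3

3


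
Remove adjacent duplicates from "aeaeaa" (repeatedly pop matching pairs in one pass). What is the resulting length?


Input: aeaeaa
Stack-based adjacent duplicate removal:
  Read 'a': push. Stack: a
  Read 'e': push. Stack: ae
  Read 'a': push. Stack: aea
  Read 'e': push. Stack: aeae
  Read 'a': push. Stack: aeaea
  Read 'a': matches stack top 'a' => pop. Stack: aeae
Final stack: "aeae" (length 4)

4


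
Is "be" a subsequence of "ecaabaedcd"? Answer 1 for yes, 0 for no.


Check if "be" is a subsequence of "ecaabaedcd"
Greedy scan:
  Position 0 ('e'): no match needed
  Position 1 ('c'): no match needed
  Position 2 ('a'): no match needed
  Position 3 ('a'): no match needed
  Position 4 ('b'): matches sub[0] = 'b'
  Position 5 ('a'): no match needed
  Position 6 ('e'): matches sub[1] = 'e'
  Position 7 ('d'): no match needed
  Position 8 ('c'): no match needed
  Position 9 ('d'): no match needed
All 2 characters matched => is a subsequence

1


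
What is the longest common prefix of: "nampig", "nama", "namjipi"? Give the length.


Words: nampig, nama, namjipi
  Position 0: all 'n' => match
  Position 1: all 'a' => match
  Position 2: all 'm' => match
  Position 3: ('p', 'a', 'j') => mismatch, stop
LCP = "nam" (length 3)

3


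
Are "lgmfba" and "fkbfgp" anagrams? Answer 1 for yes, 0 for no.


Strings: "lgmfba", "fkbfgp"
Sorted first:  abfglm
Sorted second: bffgkp
Differ at position 0: 'a' vs 'b' => not anagrams

0


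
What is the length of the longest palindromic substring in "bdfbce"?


Input: "bdfbce"
Checking substrings for palindromes:
  No multi-char palindromic substrings found
Longest palindromic substring: "b" with length 1

1


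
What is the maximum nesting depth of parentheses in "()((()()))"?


Input: "()((()()))"
Tracking depth:
  Position 0 '(': depth becomes 1
  Position 1 ')': depth becomes 0
  Position 2 '(': depth becomes 1
  Position 3 '(': depth becomes 2
  Position 4 '(': depth becomes 3
  Position 5 ')': depth becomes 2
  Position 6 '(': depth becomes 3
  Position 7 ')': depth becomes 2
  Position 8 ')': depth becomes 1
  Position 9 ')': depth becomes 0
Maximum depth reached: 3

3


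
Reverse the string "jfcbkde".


Input: jfcbkde
Reading characters right to left:
  Position 6: 'e'
  Position 5: 'd'
  Position 4: 'k'
  Position 3: 'b'
  Position 2: 'c'
  Position 1: 'f'
  Position 0: 'j'
Reversed: edkbcfj

edkbcfj


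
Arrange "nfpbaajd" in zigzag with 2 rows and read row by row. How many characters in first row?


Zigzag "nfpbaajd" into 2 rows:
Placing characters:
  'n' => row 0
  'f' => row 1
  'p' => row 0
  'b' => row 1
  'a' => row 0
  'a' => row 1
  'j' => row 0
  'd' => row 1
Rows:
  Row 0: "npaj"
  Row 1: "fbad"
First row length: 4

4


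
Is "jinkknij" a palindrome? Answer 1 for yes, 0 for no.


Input: jinkknij
Reversed: jinkknij
  Compare pos 0 ('j') with pos 7 ('j'): match
  Compare pos 1 ('i') with pos 6 ('i'): match
  Compare pos 2 ('n') with pos 5 ('n'): match
  Compare pos 3 ('k') with pos 4 ('k'): match
Result: palindrome

1


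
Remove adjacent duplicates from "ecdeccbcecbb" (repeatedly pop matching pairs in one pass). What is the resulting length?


Input: ecdeccbcecbb
Stack-based adjacent duplicate removal:
  Read 'e': push. Stack: e
  Read 'c': push. Stack: ec
  Read 'd': push. Stack: ecd
  Read 'e': push. Stack: ecde
  Read 'c': push. Stack: ecdec
  Read 'c': matches stack top 'c' => pop. Stack: ecde
  Read 'b': push. Stack: ecdeb
  Read 'c': push. Stack: ecdebc
  Read 'e': push. Stack: ecdebce
  Read 'c': push. Stack: ecdebcec
  Read 'b': push. Stack: ecdebcecb
  Read 'b': matches stack top 'b' => pop. Stack: ecdebcec
Final stack: "ecdebcec" (length 8)

8


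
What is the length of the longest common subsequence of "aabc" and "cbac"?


LCS of "aabc" and "cbac"
DP table:
           c    b    a    c
      0    0    0    0    0
  a   0    0    0    1    1
  a   0    0    0    1    1
  b   0    0    1    1    1
  c   0    1    1    1    2
LCS length = dp[4][4] = 2

2


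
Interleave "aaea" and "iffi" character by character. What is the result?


Interleaving "aaea" and "iffi":
  Position 0: 'a' from first, 'i' from second => "ai"
  Position 1: 'a' from first, 'f' from second => "af"
  Position 2: 'e' from first, 'f' from second => "ef"
  Position 3: 'a' from first, 'i' from second => "ai"
Result: aiafefai

aiafefai


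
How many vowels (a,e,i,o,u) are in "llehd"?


Input: llehd
Checking each character:
  'l' at position 0: consonant
  'l' at position 1: consonant
  'e' at position 2: vowel (running total: 1)
  'h' at position 3: consonant
  'd' at position 4: consonant
Total vowels: 1

1


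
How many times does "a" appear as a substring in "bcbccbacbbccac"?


Searching for "a" in "bcbccbacbbccac"
Scanning each position:
  Position 0: "b" => no
  Position 1: "c" => no
  Position 2: "b" => no
  Position 3: "c" => no
  Position 4: "c" => no
  Position 5: "b" => no
  Position 6: "a" => MATCH
  Position 7: "c" => no
  Position 8: "b" => no
  Position 9: "b" => no
  Position 10: "c" => no
  Position 11: "c" => no
  Position 12: "a" => MATCH
  Position 13: "c" => no
Total occurrences: 2

2


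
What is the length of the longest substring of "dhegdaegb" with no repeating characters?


Input: "dhegdaegb"
Sliding window (track last position of each char):
  Position 0 ('d'): window [0,0] length 1 -- new best
  Position 1 ('h'): window [0,1] length 2 -- new best
  Position 2 ('e'): window [0,2] length 3 -- new best
  Position 3 ('g'): window [0,3] length 4 -- new best
  Position 4 ('d'): repeat (last at 0), move window start to 1
  Position 4 ('d'): window [1,4] length 4
  Position 5 ('a'): window [1,5] length 5 -- new best
  Position 6 ('e'): repeat (last at 2), move window start to 3
  Position 6 ('e'): window [3,6] length 4
  Position 7 ('g'): repeat (last at 3), move window start to 4
  Position 7 ('g'): window [4,7] length 4
  Position 8 ('b'): window [4,8] length 5
Longest substring with no repeats: "hegda" with length 5

5


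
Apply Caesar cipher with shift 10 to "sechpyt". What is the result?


Caesar cipher: shift "sechpyt" by 10
  's' (pos 18) + 10 = pos 2 = 'c'
  'e' (pos 4) + 10 = pos 14 = 'o'
  'c' (pos 2) + 10 = pos 12 = 'm'
  'h' (pos 7) + 10 = pos 17 = 'r'
  'p' (pos 15) + 10 = pos 25 = 'z'
  'y' (pos 24) + 10 = pos 8 = 'i'
  't' (pos 19) + 10 = pos 3 = 'd'
Result: comrzid

comrzid


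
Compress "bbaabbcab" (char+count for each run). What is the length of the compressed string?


Input: bbaabbcab
Runs:
  'b' x 2 => "b2"
  'a' x 2 => "a2"
  'b' x 2 => "b2"
  'c' x 1 => "c1"
  'a' x 1 => "a1"
  'b' x 1 => "b1"
Compressed: "b2a2b2c1a1b1"
Compressed length: 12

12


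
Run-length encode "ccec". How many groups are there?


Input: ccec
Scanning for consecutive runs:
  Group 1: 'c' x 2 (positions 0-1)
  Group 2: 'e' x 1 (positions 2-2)
  Group 3: 'c' x 1 (positions 3-3)
Total groups: 3

3


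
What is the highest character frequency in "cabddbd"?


Input: cabddbd
Character counts:
  'a': 1
  'b': 2
  'c': 1
  'd': 3
Maximum frequency: 3

3


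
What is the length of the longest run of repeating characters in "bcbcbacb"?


Input: "bcbcbacb"
Scanning for longest run:
  Position 1 ('c'): new char, reset run to 1
  Position 2 ('b'): new char, reset run to 1
  Position 3 ('c'): new char, reset run to 1
  Position 4 ('b'): new char, reset run to 1
  Position 5 ('a'): new char, reset run to 1
  Position 6 ('c'): new char, reset run to 1
  Position 7 ('b'): new char, reset run to 1
Longest run: 'b' with length 1

1


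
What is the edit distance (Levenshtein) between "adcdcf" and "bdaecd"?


Computing edit distance: "adcdcf" -> "bdaecd"
DP table:
           b    d    a    e    c    d
      0    1    2    3    4    5    6
  a   1    1    2    2    3    4    5
  d   2    2    1    2    3    4    4
  c   3    3    2    2    3    3    4
  d   4    4    3    3    3    4    3
  c   5    5    4    4    4    3    4
  f   6    6    5    5    5    4    4
Edit distance = dp[6][6] = 4

4


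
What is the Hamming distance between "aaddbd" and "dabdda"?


Comparing "aaddbd" and "dabdda" position by position:
  Position 0: 'a' vs 'd' => differ
  Position 1: 'a' vs 'a' => same
  Position 2: 'd' vs 'b' => differ
  Position 3: 'd' vs 'd' => same
  Position 4: 'b' vs 'd' => differ
  Position 5: 'd' vs 'a' => differ
Total differences (Hamming distance): 4

4


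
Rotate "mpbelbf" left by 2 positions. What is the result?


Input: "mpbelbf", rotate left by 2
First 2 characters: "mp"
Remaining characters: "belbf"
Concatenate remaining + first: "belbf" + "mp" = "belbfmp"

belbfmp


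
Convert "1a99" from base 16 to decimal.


Input: "1a99" in base 16
Positional expansion:
  Digit '1' (value 1) x 16^3 = 4096
  Digit 'a' (value 10) x 16^2 = 2560
  Digit '9' (value 9) x 16^1 = 144
  Digit '9' (value 9) x 16^0 = 9
Sum = 6809

6809


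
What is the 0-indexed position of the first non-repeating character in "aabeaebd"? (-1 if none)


Input: aabeaebd
Character frequencies:
  'a': 3
  'b': 2
  'd': 1
  'e': 2
Scanning left to right for freq == 1:
  Position 0 ('a'): freq=3, skip
  Position 1 ('a'): freq=3, skip
  Position 2 ('b'): freq=2, skip
  Position 3 ('e'): freq=2, skip
  Position 4 ('a'): freq=3, skip
  Position 5 ('e'): freq=2, skip
  Position 6 ('b'): freq=2, skip
  Position 7 ('d'): unique! => answer = 7

7


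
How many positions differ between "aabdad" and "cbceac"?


Comparing "aabdad" and "cbceac" position by position:
  Position 0: 'a' vs 'c' => DIFFER
  Position 1: 'a' vs 'b' => DIFFER
  Position 2: 'b' vs 'c' => DIFFER
  Position 3: 'd' vs 'e' => DIFFER
  Position 4: 'a' vs 'a' => same
  Position 5: 'd' vs 'c' => DIFFER
Positions that differ: 5

5


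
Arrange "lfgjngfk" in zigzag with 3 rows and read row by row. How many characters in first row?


Zigzag "lfgjngfk" into 3 rows:
Placing characters:
  'l' => row 0
  'f' => row 1
  'g' => row 2
  'j' => row 1
  'n' => row 0
  'g' => row 1
  'f' => row 2
  'k' => row 1
Rows:
  Row 0: "ln"
  Row 1: "fjgk"
  Row 2: "gf"
First row length: 2

2


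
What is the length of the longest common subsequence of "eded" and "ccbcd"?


LCS of "eded" and "ccbcd"
DP table:
           c    c    b    c    d
      0    0    0    0    0    0
  e   0    0    0    0    0    0
  d   0    0    0    0    0    1
  e   0    0    0    0    0    1
  d   0    0    0    0    0    1
LCS length = dp[4][5] = 1

1


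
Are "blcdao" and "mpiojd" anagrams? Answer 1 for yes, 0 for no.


Strings: "blcdao", "mpiojd"
Sorted first:  abcdlo
Sorted second: dijmop
Differ at position 0: 'a' vs 'd' => not anagrams

0


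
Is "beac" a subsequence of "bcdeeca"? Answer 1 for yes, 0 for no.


Check if "beac" is a subsequence of "bcdeeca"
Greedy scan:
  Position 0 ('b'): matches sub[0] = 'b'
  Position 1 ('c'): no match needed
  Position 2 ('d'): no match needed
  Position 3 ('e'): matches sub[1] = 'e'
  Position 4 ('e'): no match needed
  Position 5 ('c'): no match needed
  Position 6 ('a'): matches sub[2] = 'a'
Only matched 3/4 characters => not a subsequence

0


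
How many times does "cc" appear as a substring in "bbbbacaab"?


Searching for "cc" in "bbbbacaab"
Scanning each position:
  Position 0: "bb" => no
  Position 1: "bb" => no
  Position 2: "bb" => no
  Position 3: "ba" => no
  Position 4: "ac" => no
  Position 5: "ca" => no
  Position 6: "aa" => no
  Position 7: "ab" => no
Total occurrences: 0

0


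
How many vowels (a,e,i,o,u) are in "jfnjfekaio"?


Input: jfnjfekaio
Checking each character:
  'j' at position 0: consonant
  'f' at position 1: consonant
  'n' at position 2: consonant
  'j' at position 3: consonant
  'f' at position 4: consonant
  'e' at position 5: vowel (running total: 1)
  'k' at position 6: consonant
  'a' at position 7: vowel (running total: 2)
  'i' at position 8: vowel (running total: 3)
  'o' at position 9: vowel (running total: 4)
Total vowels: 4

4


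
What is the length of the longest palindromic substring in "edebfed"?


Input: "edebfed"
Checking substrings for palindromes:
  [0:3] "ede" (len 3) => palindrome
Longest palindromic substring: "ede" with length 3

3


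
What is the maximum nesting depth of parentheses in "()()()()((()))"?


Input: "()()()()((()))"
Tracking depth:
  Position 0 '(': depth becomes 1
  Position 1 ')': depth becomes 0
  Position 2 '(': depth becomes 1
  Position 3 ')': depth becomes 0
  Position 4 '(': depth becomes 1
  Position 5 ')': depth becomes 0
  Position 6 '(': depth becomes 1
  Position 7 ')': depth becomes 0
  Position 8 '(': depth becomes 1
  Position 9 '(': depth becomes 2
  Position 10 '(': depth becomes 3
  Position 11 ')': depth becomes 2
  Position 12 ')': depth becomes 1
  Position 13 ')': depth becomes 0
Maximum depth reached: 3

3


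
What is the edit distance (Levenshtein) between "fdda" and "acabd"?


Computing edit distance: "fdda" -> "acabd"
DP table:
           a    c    a    b    d
      0    1    2    3    4    5
  f   1    1    2    3    4    5
  d   2    2    2    3    4    4
  d   3    3    3    3    4    4
  a   4    3    4    3    4    5
Edit distance = dp[4][5] = 5

5


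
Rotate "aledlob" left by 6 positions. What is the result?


Input: "aledlob", rotate left by 6
First 6 characters: "aledlo"
Remaining characters: "b"
Concatenate remaining + first: "b" + "aledlo" = "baledlo"

baledlo


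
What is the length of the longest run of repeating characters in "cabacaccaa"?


Input: "cabacaccaa"
Scanning for longest run:
  Position 1 ('a'): new char, reset run to 1
  Position 2 ('b'): new char, reset run to 1
  Position 3 ('a'): new char, reset run to 1
  Position 4 ('c'): new char, reset run to 1
  Position 5 ('a'): new char, reset run to 1
  Position 6 ('c'): new char, reset run to 1
  Position 7 ('c'): continues run of 'c', length=2
  Position 8 ('a'): new char, reset run to 1
  Position 9 ('a'): continues run of 'a', length=2
Longest run: 'c' with length 2

2


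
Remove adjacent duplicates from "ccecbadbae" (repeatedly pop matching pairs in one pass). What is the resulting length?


Input: ccecbadbae
Stack-based adjacent duplicate removal:
  Read 'c': push. Stack: c
  Read 'c': matches stack top 'c' => pop. Stack: (empty)
  Read 'e': push. Stack: e
  Read 'c': push. Stack: ec
  Read 'b': push. Stack: ecb
  Read 'a': push. Stack: ecba
  Read 'd': push. Stack: ecbad
  Read 'b': push. Stack: ecbadb
  Read 'a': push. Stack: ecbadba
  Read 'e': push. Stack: ecbadbae
Final stack: "ecbadbae" (length 8)

8


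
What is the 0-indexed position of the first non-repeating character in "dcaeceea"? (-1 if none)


Input: dcaeceea
Character frequencies:
  'a': 2
  'c': 2
  'd': 1
  'e': 3
Scanning left to right for freq == 1:
  Position 0 ('d'): unique! => answer = 0

0


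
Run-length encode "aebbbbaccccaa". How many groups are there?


Input: aebbbbaccccaa
Scanning for consecutive runs:
  Group 1: 'a' x 1 (positions 0-0)
  Group 2: 'e' x 1 (positions 1-1)
  Group 3: 'b' x 4 (positions 2-5)
  Group 4: 'a' x 1 (positions 6-6)
  Group 5: 'c' x 4 (positions 7-10)
  Group 6: 'a' x 2 (positions 11-12)
Total groups: 6

6


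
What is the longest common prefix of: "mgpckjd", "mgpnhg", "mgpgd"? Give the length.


Words: mgpckjd, mgpnhg, mgpgd
  Position 0: all 'm' => match
  Position 1: all 'g' => match
  Position 2: all 'p' => match
  Position 3: ('c', 'n', 'g') => mismatch, stop
LCP = "mgp" (length 3)

3


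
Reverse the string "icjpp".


Input: icjpp
Reading characters right to left:
  Position 4: 'p'
  Position 3: 'p'
  Position 2: 'j'
  Position 1: 'c'
  Position 0: 'i'
Reversed: ppjci

ppjci


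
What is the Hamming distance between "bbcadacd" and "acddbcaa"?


Comparing "bbcadacd" and "acddbcaa" position by position:
  Position 0: 'b' vs 'a' => differ
  Position 1: 'b' vs 'c' => differ
  Position 2: 'c' vs 'd' => differ
  Position 3: 'a' vs 'd' => differ
  Position 4: 'd' vs 'b' => differ
  Position 5: 'a' vs 'c' => differ
  Position 6: 'c' vs 'a' => differ
  Position 7: 'd' vs 'a' => differ
Total differences (Hamming distance): 8

8


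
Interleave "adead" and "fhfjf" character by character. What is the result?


Interleaving "adead" and "fhfjf":
  Position 0: 'a' from first, 'f' from second => "af"
  Position 1: 'd' from first, 'h' from second => "dh"
  Position 2: 'e' from first, 'f' from second => "ef"
  Position 3: 'a' from first, 'j' from second => "aj"
  Position 4: 'd' from first, 'f' from second => "df"
Result: afdhefajdf

afdhefajdf


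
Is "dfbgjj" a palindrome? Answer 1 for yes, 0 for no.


Input: dfbgjj
Reversed: jjgbfd
  Compare pos 0 ('d') with pos 5 ('j'): MISMATCH
  Compare pos 1 ('f') with pos 4 ('j'): MISMATCH
  Compare pos 2 ('b') with pos 3 ('g'): MISMATCH
Result: not a palindrome

0


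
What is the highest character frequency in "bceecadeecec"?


Input: bceecadeecec
Character counts:
  'a': 1
  'b': 1
  'c': 4
  'd': 1
  'e': 5
Maximum frequency: 5

5


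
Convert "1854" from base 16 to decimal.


Input: "1854" in base 16
Positional expansion:
  Digit '1' (value 1) x 16^3 = 4096
  Digit '8' (value 8) x 16^2 = 2048
  Digit '5' (value 5) x 16^1 = 80
  Digit '4' (value 4) x 16^0 = 4
Sum = 6228

6228


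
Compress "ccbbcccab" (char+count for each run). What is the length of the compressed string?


Input: ccbbcccab
Runs:
  'c' x 2 => "c2"
  'b' x 2 => "b2"
  'c' x 3 => "c3"
  'a' x 1 => "a1"
  'b' x 1 => "b1"
Compressed: "c2b2c3a1b1"
Compressed length: 10

10


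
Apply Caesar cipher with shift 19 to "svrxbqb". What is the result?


Caesar cipher: shift "svrxbqb" by 19
  's' (pos 18) + 19 = pos 11 = 'l'
  'v' (pos 21) + 19 = pos 14 = 'o'
  'r' (pos 17) + 19 = pos 10 = 'k'
  'x' (pos 23) + 19 = pos 16 = 'q'
  'b' (pos 1) + 19 = pos 20 = 'u'
  'q' (pos 16) + 19 = pos 9 = 'j'
  'b' (pos 1) + 19 = pos 20 = 'u'
Result: lokquju

lokquju


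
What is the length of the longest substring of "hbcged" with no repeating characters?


Input: "hbcged"
Sliding window (track last position of each char):
  Position 0 ('h'): window [0,0] length 1 -- new best
  Position 1 ('b'): window [0,1] length 2 -- new best
  Position 2 ('c'): window [0,2] length 3 -- new best
  Position 3 ('g'): window [0,3] length 4 -- new best
  Position 4 ('e'): window [0,4] length 5 -- new best
  Position 5 ('d'): window [0,5] length 6 -- new best
Longest substring with no repeats: "hbcged" with length 6

6


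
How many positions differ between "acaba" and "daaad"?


Comparing "acaba" and "daaad" position by position:
  Position 0: 'a' vs 'd' => DIFFER
  Position 1: 'c' vs 'a' => DIFFER
  Position 2: 'a' vs 'a' => same
  Position 3: 'b' vs 'a' => DIFFER
  Position 4: 'a' vs 'd' => DIFFER
Positions that differ: 4

4


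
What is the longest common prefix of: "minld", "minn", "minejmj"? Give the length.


Words: minld, minn, minejmj
  Position 0: all 'm' => match
  Position 1: all 'i' => match
  Position 2: all 'n' => match
  Position 3: ('l', 'n', 'e') => mismatch, stop
LCP = "min" (length 3)

3


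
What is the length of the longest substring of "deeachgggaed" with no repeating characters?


Input: "deeachgggaed"
Sliding window (track last position of each char):
  Position 0 ('d'): window [0,0] length 1 -- new best
  Position 1 ('e'): window [0,1] length 2 -- new best
  Position 2 ('e'): repeat (last at 1), move window start to 2
  Position 2 ('e'): window [2,2] length 1
  Position 3 ('a'): window [2,3] length 2
  Position 4 ('c'): window [2,4] length 3 -- new best
  Position 5 ('h'): window [2,5] length 4 -- new best
  Position 6 ('g'): window [2,6] length 5 -- new best
  Position 7 ('g'): repeat (last at 6), move window start to 7
  Position 7 ('g'): window [7,7] length 1
  Position 8 ('g'): repeat (last at 7), move window start to 8
  Position 8 ('g'): window [8,8] length 1
  Position 9 ('a'): window [8,9] length 2
  Position 10 ('e'): window [8,10] length 3
  Position 11 ('d'): window [8,11] length 4
Longest substring with no repeats: "eachg" with length 5

5


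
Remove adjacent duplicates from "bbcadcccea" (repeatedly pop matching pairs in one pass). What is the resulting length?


Input: bbcadcccea
Stack-based adjacent duplicate removal:
  Read 'b': push. Stack: b
  Read 'b': matches stack top 'b' => pop. Stack: (empty)
  Read 'c': push. Stack: c
  Read 'a': push. Stack: ca
  Read 'd': push. Stack: cad
  Read 'c': push. Stack: cadc
  Read 'c': matches stack top 'c' => pop. Stack: cad
  Read 'c': push. Stack: cadc
  Read 'e': push. Stack: cadce
  Read 'a': push. Stack: cadcea
Final stack: "cadcea" (length 6)

6


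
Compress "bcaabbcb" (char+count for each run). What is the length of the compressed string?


Input: bcaabbcb
Runs:
  'b' x 1 => "b1"
  'c' x 1 => "c1"
  'a' x 2 => "a2"
  'b' x 2 => "b2"
  'c' x 1 => "c1"
  'b' x 1 => "b1"
Compressed: "b1c1a2b2c1b1"
Compressed length: 12

12


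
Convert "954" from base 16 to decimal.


Input: "954" in base 16
Positional expansion:
  Digit '9' (value 9) x 16^2 = 2304
  Digit '5' (value 5) x 16^1 = 80
  Digit '4' (value 4) x 16^0 = 4
Sum = 2388

2388


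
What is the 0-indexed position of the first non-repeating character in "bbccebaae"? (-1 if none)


Input: bbccebaae
Character frequencies:
  'a': 2
  'b': 3
  'c': 2
  'e': 2
Scanning left to right for freq == 1:
  Position 0 ('b'): freq=3, skip
  Position 1 ('b'): freq=3, skip
  Position 2 ('c'): freq=2, skip
  Position 3 ('c'): freq=2, skip
  Position 4 ('e'): freq=2, skip
  Position 5 ('b'): freq=3, skip
  Position 6 ('a'): freq=2, skip
  Position 7 ('a'): freq=2, skip
  Position 8 ('e'): freq=2, skip
  No unique character found => answer = -1

-1


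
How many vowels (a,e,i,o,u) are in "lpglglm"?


Input: lpglglm
Checking each character:
  'l' at position 0: consonant
  'p' at position 1: consonant
  'g' at position 2: consonant
  'l' at position 3: consonant
  'g' at position 4: consonant
  'l' at position 5: consonant
  'm' at position 6: consonant
Total vowels: 0

0


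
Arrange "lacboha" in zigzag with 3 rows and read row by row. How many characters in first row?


Zigzag "lacboha" into 3 rows:
Placing characters:
  'l' => row 0
  'a' => row 1
  'c' => row 2
  'b' => row 1
  'o' => row 0
  'h' => row 1
  'a' => row 2
Rows:
  Row 0: "lo"
  Row 1: "abh"
  Row 2: "ca"
First row length: 2

2


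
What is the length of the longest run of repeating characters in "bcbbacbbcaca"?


Input: "bcbbacbbcaca"
Scanning for longest run:
  Position 1 ('c'): new char, reset run to 1
  Position 2 ('b'): new char, reset run to 1
  Position 3 ('b'): continues run of 'b', length=2
  Position 4 ('a'): new char, reset run to 1
  Position 5 ('c'): new char, reset run to 1
  Position 6 ('b'): new char, reset run to 1
  Position 7 ('b'): continues run of 'b', length=2
  Position 8 ('c'): new char, reset run to 1
  Position 9 ('a'): new char, reset run to 1
  Position 10 ('c'): new char, reset run to 1
  Position 11 ('a'): new char, reset run to 1
Longest run: 'b' with length 2

2


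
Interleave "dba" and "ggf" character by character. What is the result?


Interleaving "dba" and "ggf":
  Position 0: 'd' from first, 'g' from second => "dg"
  Position 1: 'b' from first, 'g' from second => "bg"
  Position 2: 'a' from first, 'f' from second => "af"
Result: dgbgaf

dgbgaf


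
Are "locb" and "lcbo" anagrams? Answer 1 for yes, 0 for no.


Strings: "locb", "lcbo"
Sorted first:  bclo
Sorted second: bclo
Sorted forms match => anagrams

1


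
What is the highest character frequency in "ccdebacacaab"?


Input: ccdebacacaab
Character counts:
  'a': 4
  'b': 2
  'c': 4
  'd': 1
  'e': 1
Maximum frequency: 4

4


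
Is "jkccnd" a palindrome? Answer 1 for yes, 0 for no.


Input: jkccnd
Reversed: dncckj
  Compare pos 0 ('j') with pos 5 ('d'): MISMATCH
  Compare pos 1 ('k') with pos 4 ('n'): MISMATCH
  Compare pos 2 ('c') with pos 3 ('c'): match
Result: not a palindrome

0


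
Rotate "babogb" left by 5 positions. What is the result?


Input: "babogb", rotate left by 5
First 5 characters: "babog"
Remaining characters: "b"
Concatenate remaining + first: "b" + "babog" = "bbabog"

bbabog


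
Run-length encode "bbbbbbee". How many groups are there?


Input: bbbbbbee
Scanning for consecutive runs:
  Group 1: 'b' x 6 (positions 0-5)
  Group 2: 'e' x 2 (positions 6-7)
Total groups: 2

2


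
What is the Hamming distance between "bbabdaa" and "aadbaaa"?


Comparing "bbabdaa" and "aadbaaa" position by position:
  Position 0: 'b' vs 'a' => differ
  Position 1: 'b' vs 'a' => differ
  Position 2: 'a' vs 'd' => differ
  Position 3: 'b' vs 'b' => same
  Position 4: 'd' vs 'a' => differ
  Position 5: 'a' vs 'a' => same
  Position 6: 'a' vs 'a' => same
Total differences (Hamming distance): 4

4


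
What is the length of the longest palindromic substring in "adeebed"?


Input: "adeebed"
Checking substrings for palindromes:
  [3:6] "ebe" (len 3) => palindrome
  [2:4] "ee" (len 2) => palindrome
Longest palindromic substring: "ebe" with length 3

3


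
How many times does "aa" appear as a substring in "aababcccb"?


Searching for "aa" in "aababcccb"
Scanning each position:
  Position 0: "aa" => MATCH
  Position 1: "ab" => no
  Position 2: "ba" => no
  Position 3: "ab" => no
  Position 4: "bc" => no
  Position 5: "cc" => no
  Position 6: "cc" => no
  Position 7: "cb" => no
Total occurrences: 1

1


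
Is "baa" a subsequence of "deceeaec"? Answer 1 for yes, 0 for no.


Check if "baa" is a subsequence of "deceeaec"
Greedy scan:
  Position 0 ('d'): no match needed
  Position 1 ('e'): no match needed
  Position 2 ('c'): no match needed
  Position 3 ('e'): no match needed
  Position 4 ('e'): no match needed
  Position 5 ('a'): no match needed
  Position 6 ('e'): no match needed
  Position 7 ('c'): no match needed
Only matched 0/3 characters => not a subsequence

0


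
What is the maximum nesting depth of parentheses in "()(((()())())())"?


Input: "()(((()())())())"
Tracking depth:
  Position 0 '(': depth becomes 1
  Position 1 ')': depth becomes 0
  Position 2 '(': depth becomes 1
  Position 3 '(': depth becomes 2
  Position 4 '(': depth becomes 3
  Position 5 '(': depth becomes 4
  Position 6 ')': depth becomes 3
  Position 7 '(': depth becomes 4
  Position 8 ')': depth becomes 3
  Position 9 ')': depth becomes 2
  Position 10 '(': depth becomes 3
  Position 11 ')': depth becomes 2
  Position 12 ')': depth becomes 1
  Position 13 '(': depth becomes 2
  Position 14 ')': depth becomes 1
  Position 15 ')': depth becomes 0
Maximum depth reached: 4

4


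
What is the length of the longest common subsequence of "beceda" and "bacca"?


LCS of "beceda" and "bacca"
DP table:
           b    a    c    c    a
      0    0    0    0    0    0
  b   0    1    1    1    1    1
  e   0    1    1    1    1    1
  c   0    1    1    2    2    2
  e   0    1    1    2    2    2
  d   0    1    1    2    2    2
  a   0    1    2    2    2    3
LCS length = dp[6][5] = 3

3


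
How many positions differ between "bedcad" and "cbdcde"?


Comparing "bedcad" and "cbdcde" position by position:
  Position 0: 'b' vs 'c' => DIFFER
  Position 1: 'e' vs 'b' => DIFFER
  Position 2: 'd' vs 'd' => same
  Position 3: 'c' vs 'c' => same
  Position 4: 'a' vs 'd' => DIFFER
  Position 5: 'd' vs 'e' => DIFFER
Positions that differ: 4

4


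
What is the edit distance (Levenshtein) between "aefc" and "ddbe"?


Computing edit distance: "aefc" -> "ddbe"
DP table:
           d    d    b    e
      0    1    2    3    4
  a   1    1    2    3    4
  e   2    2    2    3    3
  f   3    3    3    3    4
  c   4    4    4    4    4
Edit distance = dp[4][4] = 4

4


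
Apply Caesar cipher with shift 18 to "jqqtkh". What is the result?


Caesar cipher: shift "jqqtkh" by 18
  'j' (pos 9) + 18 = pos 1 = 'b'
  'q' (pos 16) + 18 = pos 8 = 'i'
  'q' (pos 16) + 18 = pos 8 = 'i'
  't' (pos 19) + 18 = pos 11 = 'l'
  'k' (pos 10) + 18 = pos 2 = 'c'
  'h' (pos 7) + 18 = pos 25 = 'z'
Result: biilcz

biilcz


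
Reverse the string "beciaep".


Input: beciaep
Reading characters right to left:
  Position 6: 'p'
  Position 5: 'e'
  Position 4: 'a'
  Position 3: 'i'
  Position 2: 'c'
  Position 1: 'e'
  Position 0: 'b'
Reversed: peaiceb

peaiceb


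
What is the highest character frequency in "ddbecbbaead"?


Input: ddbecbbaead
Character counts:
  'a': 2
  'b': 3
  'c': 1
  'd': 3
  'e': 2
Maximum frequency: 3

3


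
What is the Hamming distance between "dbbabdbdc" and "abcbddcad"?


Comparing "dbbabdbdc" and "abcbddcad" position by position:
  Position 0: 'd' vs 'a' => differ
  Position 1: 'b' vs 'b' => same
  Position 2: 'b' vs 'c' => differ
  Position 3: 'a' vs 'b' => differ
  Position 4: 'b' vs 'd' => differ
  Position 5: 'd' vs 'd' => same
  Position 6: 'b' vs 'c' => differ
  Position 7: 'd' vs 'a' => differ
  Position 8: 'c' vs 'd' => differ
Total differences (Hamming distance): 7

7


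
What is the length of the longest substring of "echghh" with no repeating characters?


Input: "echghh"
Sliding window (track last position of each char):
  Position 0 ('e'): window [0,0] length 1 -- new best
  Position 1 ('c'): window [0,1] length 2 -- new best
  Position 2 ('h'): window [0,2] length 3 -- new best
  Position 3 ('g'): window [0,3] length 4 -- new best
  Position 4 ('h'): repeat (last at 2), move window start to 3
  Position 4 ('h'): window [3,4] length 2
  Position 5 ('h'): repeat (last at 4), move window start to 5
  Position 5 ('h'): window [5,5] length 1
Longest substring with no repeats: "echg" with length 4

4


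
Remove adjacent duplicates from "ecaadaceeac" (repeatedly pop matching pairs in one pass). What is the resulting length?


Input: ecaadaceeac
Stack-based adjacent duplicate removal:
  Read 'e': push. Stack: e
  Read 'c': push. Stack: ec
  Read 'a': push. Stack: eca
  Read 'a': matches stack top 'a' => pop. Stack: ec
  Read 'd': push. Stack: ecd
  Read 'a': push. Stack: ecda
  Read 'c': push. Stack: ecdac
  Read 'e': push. Stack: ecdace
  Read 'e': matches stack top 'e' => pop. Stack: ecdac
  Read 'a': push. Stack: ecdaca
  Read 'c': push. Stack: ecdacac
Final stack: "ecdacac" (length 7)

7


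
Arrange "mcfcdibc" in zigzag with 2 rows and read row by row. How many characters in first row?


Zigzag "mcfcdibc" into 2 rows:
Placing characters:
  'm' => row 0
  'c' => row 1
  'f' => row 0
  'c' => row 1
  'd' => row 0
  'i' => row 1
  'b' => row 0
  'c' => row 1
Rows:
  Row 0: "mfdb"
  Row 1: "ccic"
First row length: 4

4
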